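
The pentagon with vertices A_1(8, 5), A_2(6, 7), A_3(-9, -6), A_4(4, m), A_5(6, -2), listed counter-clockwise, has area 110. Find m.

-7

Write out the shoelace sum; only the two edges meeting at A_4 involve m:
2·Area = [((-9)·m − 4·(-6)) + (4·(-2) − 6·m)] + 99
       = -15·m + 115 = 220
⇒ m = -7.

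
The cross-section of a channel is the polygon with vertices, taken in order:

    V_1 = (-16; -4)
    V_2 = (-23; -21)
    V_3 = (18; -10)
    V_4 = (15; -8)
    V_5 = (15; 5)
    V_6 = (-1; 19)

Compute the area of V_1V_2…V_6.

Apply Gauss's area formula: 2A = Σ (x_i·y_{i+1} − x_{i+1}·y_i), indices taken mod 6.
Σ = (244) + (608) + (6) + (195) + (290) + (308) = 1651
Area = |Σ|/2 = 825.5.

825.5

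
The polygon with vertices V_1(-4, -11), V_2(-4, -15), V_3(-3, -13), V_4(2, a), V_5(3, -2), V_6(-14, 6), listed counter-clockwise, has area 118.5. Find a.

-4

Write out the shoelace sum; only the two edges meeting at V_4 involve a:
2·Area = [((-3)·a − 2·(-13)) + (2·(-2) − 3·a)] + 191
       = -6·a + 213 = 237
⇒ a = -4.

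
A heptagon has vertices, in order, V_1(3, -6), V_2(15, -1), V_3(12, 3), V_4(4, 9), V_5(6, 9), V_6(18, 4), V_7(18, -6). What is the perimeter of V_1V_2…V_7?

|V_1V_2| = √((12)² + (5)²) = √169 = 13
|V_2V_3| = √((-3)² + (4)²) = √25 = 5
|V_3V_4| = √((-8)² + (6)²) = √100 = 10
|V_4V_5| = √((2)² + (0)²) = √4 = 2
|V_5V_6| = √((12)² + (-5)²) = √169 = 13
|V_6V_7| = √((0)² + (-10)²) = √100 = 10
|V_7V_1| = √((-15)² + (0)²) = √225 = 15
Perimeter = 13 + 5 + 10 + 2 + 13 + 10 + 15 = 68.

68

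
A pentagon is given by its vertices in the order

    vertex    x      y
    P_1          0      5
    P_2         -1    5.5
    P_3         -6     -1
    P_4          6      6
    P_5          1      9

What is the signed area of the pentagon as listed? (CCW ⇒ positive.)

31

P_1→P_2: (0)(5.5) − (-1)(5) = 5
P_2→P_3: (-1)(-1) − (-6)(5.5) = 34
P_3→P_4: (-6)(6) − (6)(-1) = -30
P_4→P_5: (6)(9) − (1)(6) = 48
P_5→P_1: (1)(5) − (0)(9) = 5
Σ = 62
Signed area = Σ/2 = 31 (positive ⇒ counter-clockwise traversal).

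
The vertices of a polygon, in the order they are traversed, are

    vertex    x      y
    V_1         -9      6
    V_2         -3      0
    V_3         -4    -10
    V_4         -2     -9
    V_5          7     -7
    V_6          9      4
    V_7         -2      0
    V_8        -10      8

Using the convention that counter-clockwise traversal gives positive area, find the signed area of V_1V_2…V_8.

118

Σ = (18) + (30) + (16) + (77) + (91) + (8) + (-16) + (12) = 236
Signed area = Σ/2 = 118 (positive ⇒ counter-clockwise traversal).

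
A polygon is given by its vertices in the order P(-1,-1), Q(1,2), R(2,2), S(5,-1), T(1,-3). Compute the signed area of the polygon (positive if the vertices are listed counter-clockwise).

-16.5

Apply the surveyor's formula: 2A = Σ (x_i·y_{i+1} − x_{i+1}·y_i), indices taken mod 5.
Σ = (-1) + (-2) + (-12) + (-14) + (-4) = -33
Signed area = Σ/2 = -16.5 (negative ⇒ clockwise traversal).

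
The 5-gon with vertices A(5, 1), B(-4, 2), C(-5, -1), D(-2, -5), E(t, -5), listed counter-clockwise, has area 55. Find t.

The doubled signed area Σ (x_i y_{i+1} − x_{i+1} y_i) is linear in t.
With t=0 it equals 86; the coefficient of t is 6 (from the two edges through E).
So 6·t + 86 = 2·55 = 110 ⇒ t = 4.

4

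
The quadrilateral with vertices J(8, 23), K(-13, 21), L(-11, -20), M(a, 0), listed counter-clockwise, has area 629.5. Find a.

7

Write out the shoelace sum; only the two edges meeting at M involve a:
2·Area = [((-11)·0 − a·(-20)) + (a·23 − 8·0)] + 958
       = 43·a + 958 = 1259
⇒ a = 7.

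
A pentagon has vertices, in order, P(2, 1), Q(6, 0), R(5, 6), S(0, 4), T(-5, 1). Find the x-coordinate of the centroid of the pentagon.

Apply the shoelace (surveyor's) formula. First the cross-terms c_i = x_i·y_{i+1} − x_{i+1}·y_i:
  -6, 36, 20, 20, -7  ⇒  2A = 63, A = 31.5.
Then Σ (x_i + x_{i+1})·c_i = 369, so x̄ = 369 / (6·31.5) = 41/21.

41/21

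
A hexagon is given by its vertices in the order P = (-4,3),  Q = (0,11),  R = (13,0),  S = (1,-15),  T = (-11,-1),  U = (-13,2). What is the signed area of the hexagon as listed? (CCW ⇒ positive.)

-307

Apply the shoelace (surveyor's) formula: 2A = Σ (x_i·y_{i+1} − x_{i+1}·y_i), indices taken mod 6.
Σ = (-44) + (-143) + (-195) + (-166) + (-35) + (-31) = -614
Signed area = Σ/2 = -307 (negative ⇒ clockwise traversal).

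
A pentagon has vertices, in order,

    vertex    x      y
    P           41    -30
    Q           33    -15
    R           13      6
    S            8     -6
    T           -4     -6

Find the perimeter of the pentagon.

|PQ| = √((-8)² + (15)²) = √289 = 17
|QR| = √((-20)² + (21)²) = √841 = 29
|RS| = √((-5)² + (-12)²) = √169 = 13
|ST| = √((-12)² + (0)²) = √144 = 12
|TP| = √((45)² + (-24)²) = √2601 = 51
Perimeter = 17 + 29 + 13 + 12 + 51 = 122.

122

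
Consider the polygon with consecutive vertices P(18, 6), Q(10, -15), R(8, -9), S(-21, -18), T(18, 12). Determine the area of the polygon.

334.5

Σ = (-330) + (30) + (-333) + (72) + (-108) = -669
Area = |Σ|/2 = 334.5.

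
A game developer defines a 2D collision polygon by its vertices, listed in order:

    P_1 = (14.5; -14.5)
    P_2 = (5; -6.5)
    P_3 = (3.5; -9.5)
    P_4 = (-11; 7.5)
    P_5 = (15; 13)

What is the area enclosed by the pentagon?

Cross-terms: -21.75, -24.75, -78.25, -255.5, -406  ⇒  Σ = -786.25
Area = |Σ|/2 = 393.125.

393.125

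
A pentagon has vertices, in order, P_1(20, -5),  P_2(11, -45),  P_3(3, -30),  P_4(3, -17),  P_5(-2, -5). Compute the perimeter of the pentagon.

106

|P_1P_2| = √((-9)² + (-40)²) = √1681 = 41
|P_2P_3| = √((-8)² + (15)²) = √289 = 17
|P_3P_4| = √((0)² + (13)²) = √169 = 13
|P_4P_5| = √((-5)² + (12)²) = √169 = 13
|P_5P_1| = √((22)² + (0)²) = √484 = 22
Perimeter = 41 + 17 + 13 + 13 + 22 = 106.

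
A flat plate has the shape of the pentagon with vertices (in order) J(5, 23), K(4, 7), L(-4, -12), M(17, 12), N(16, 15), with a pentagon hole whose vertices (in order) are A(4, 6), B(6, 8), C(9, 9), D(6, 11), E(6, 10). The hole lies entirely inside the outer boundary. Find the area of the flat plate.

Outer boundary:
Apply the surveyor's formula: 2A = Σ (x_i·y_{i+1} − x_{i+1}·y_i), indices taken mod 5.
Cross-terms: -57, -20, 156, 63, 293  ⇒  Σ = 435
Area = |Σ|/2 = 217.5.
Hole:
Cross-terms: -4, -18, 45, -6, -4  ⇒  Σ = 13
Area = |Σ|/2 = 6.5.
Net area = 217.5 − 6.5 = 211.

211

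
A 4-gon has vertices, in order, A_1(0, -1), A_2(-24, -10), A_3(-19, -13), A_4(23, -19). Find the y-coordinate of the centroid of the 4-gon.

Apply the shoelace (surveyor's) formula. First the cross-terms c_i = x_i·y_{i+1} − x_{i+1}·y_i:
  -24, 122, 660, -23  ⇒  2A = 735, A = 367.5.
Then Σ (y_i + y_{i+1})·c_i = -23202, so ȳ = -23202 / (6·367.5) = -2578/245.

-2578/245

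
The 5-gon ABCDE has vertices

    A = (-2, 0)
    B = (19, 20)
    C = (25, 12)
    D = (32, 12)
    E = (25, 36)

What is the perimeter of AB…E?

|AB| = √((21)² + (20)²) = √841 = 29
|BC| = √((6)² + (-8)²) = √100 = 10
|CD| = √((7)² + (0)²) = √49 = 7
|DE| = √((-7)² + (24)²) = √625 = 25
|EA| = √((-27)² + (-36)²) = √2025 = 45
Perimeter = 29 + 10 + 7 + 25 + 45 = 116.

116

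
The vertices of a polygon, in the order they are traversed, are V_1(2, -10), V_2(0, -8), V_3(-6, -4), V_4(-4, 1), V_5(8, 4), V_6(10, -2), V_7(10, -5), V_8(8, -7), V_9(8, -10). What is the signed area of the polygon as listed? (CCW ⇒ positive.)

Σ = (-16) + (-48) + (-22) + (-24) + (-56) + (-30) + (-30) + (-24) + (-60) = -310
Signed area = Σ/2 = -155 (negative ⇒ clockwise traversal).

-155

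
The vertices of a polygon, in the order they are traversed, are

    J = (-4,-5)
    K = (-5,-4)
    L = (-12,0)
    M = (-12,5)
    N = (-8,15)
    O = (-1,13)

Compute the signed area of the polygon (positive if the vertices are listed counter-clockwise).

-144.5

Apply the shoelace formula: 2A = Σ (x_i·y_{i+1} − x_{i+1}·y_i), indices taken mod 6.
Σ = (-9) + (-48) + (-60) + (-140) + (-89) + (57) = -289
Signed area = Σ/2 = -144.5 (negative ⇒ clockwise traversal).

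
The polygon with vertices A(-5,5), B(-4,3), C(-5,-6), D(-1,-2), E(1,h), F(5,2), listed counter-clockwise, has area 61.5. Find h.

-6

Write out the shoelace sum; only the two edges meeting at E involve h:
2·Area = [((-1)·h − 1·(-2)) + (1·2 − 5·h)] + 83
       = -6·h + 87 = 123
⇒ h = -6.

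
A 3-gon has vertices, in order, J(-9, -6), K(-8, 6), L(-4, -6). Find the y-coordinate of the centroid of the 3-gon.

-2

Apply the shoelace (surveyor's) formula. First the cross-terms c_i = x_i·y_{i+1} − x_{i+1}·y_i:
  -102, 72, -30  ⇒  2A = -60, A = -30.
Then Σ (y_i + y_{i+1})·c_i = 360, so ȳ = 360 / (6·(-30)) = -2.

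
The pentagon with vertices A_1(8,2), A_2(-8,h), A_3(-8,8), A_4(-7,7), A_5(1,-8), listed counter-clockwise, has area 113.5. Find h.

The doubled signed area Σ (x_i y_{i+1} − x_{i+1} y_i) is linear in h.
With h=0 it equals 67; the coefficient of h is 16 (from the two edges through A_2).
So 16·h + 67 = 2·113.5 = 227 ⇒ h = 10.

10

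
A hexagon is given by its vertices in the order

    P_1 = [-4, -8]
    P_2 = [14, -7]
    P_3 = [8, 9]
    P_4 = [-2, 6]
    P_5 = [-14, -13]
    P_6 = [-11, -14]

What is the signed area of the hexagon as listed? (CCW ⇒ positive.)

291.5

Apply the surveyor's formula: 2A = Σ (x_i·y_{i+1} − x_{i+1}·y_i), indices taken mod 6.
P_1→P_2: (-4)(-7) − (14)(-8) = 140
P_2→P_3: (14)(9) − (8)(-7) = 182
P_3→P_4: (8)(6) − (-2)(9) = 66
P_4→P_5: (-2)(-13) − (-14)(6) = 110
P_5→P_6: (-14)(-14) − (-11)(-13) = 53
P_6→P_1: (-11)(-8) − (-4)(-14) = 32
Σ = 583
Signed area = Σ/2 = 291.5 (positive ⇒ counter-clockwise traversal).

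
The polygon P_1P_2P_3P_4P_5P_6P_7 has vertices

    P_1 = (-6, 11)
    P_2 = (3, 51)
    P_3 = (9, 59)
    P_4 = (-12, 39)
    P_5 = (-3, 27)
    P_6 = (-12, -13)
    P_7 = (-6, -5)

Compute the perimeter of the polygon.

162

|P_1P_2| = √((9)² + (40)²) = √1681 = 41
|P_2P_3| = √((6)² + (8)²) = √100 = 10
|P_3P_4| = √((-21)² + (-20)²) = √841 = 29
|P_4P_5| = √((9)² + (-12)²) = √225 = 15
|P_5P_6| = √((-9)² + (-40)²) = √1681 = 41
|P_6P_7| = √((6)² + (8)²) = √100 = 10
|P_7P_1| = √((0)² + (16)²) = √256 = 16
Perimeter = 41 + 10 + 29 + 15 + 41 + 10 + 16 = 162.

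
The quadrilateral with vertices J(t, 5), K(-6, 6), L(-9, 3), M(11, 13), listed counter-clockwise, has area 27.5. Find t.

Write out the shoelace sum; only the two edges meeting at J involve t:
2·Area = [(11·5 − t·13) + (t·6 − (-6)·5)] + -114
       = -7·t + -29 = 55
⇒ t = -12.

-12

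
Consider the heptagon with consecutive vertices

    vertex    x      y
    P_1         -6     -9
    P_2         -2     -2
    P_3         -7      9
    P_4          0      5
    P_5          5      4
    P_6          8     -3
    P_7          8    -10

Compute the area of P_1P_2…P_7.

166.5

Apply Gauss's area formula: 2A = Σ (x_i·y_{i+1} − x_{i+1}·y_i), indices taken mod 7.
Cross-terms: -6, -32, -35, -25, -47, -56, -132  ⇒  Σ = -333
Area = |Σ|/2 = 166.5.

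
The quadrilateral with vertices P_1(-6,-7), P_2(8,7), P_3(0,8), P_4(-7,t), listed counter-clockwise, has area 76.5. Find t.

-5

The doubled signed area Σ (x_i y_{i+1} − x_{i+1} y_i) is linear in t.
With t=0 it equals 183; the coefficient of t is 6 (from the two edges through P_4).
So 6·t + 183 = 2·76.5 = 153 ⇒ t = -5.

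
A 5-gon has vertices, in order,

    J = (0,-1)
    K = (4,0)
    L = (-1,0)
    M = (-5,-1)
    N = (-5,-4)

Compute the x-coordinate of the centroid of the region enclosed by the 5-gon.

-2.2

Apply the surveyor's formula. First the cross-terms c_i = x_i·y_{i+1} − x_{i+1}·y_i:
  4, 0, 1, 15, 5  ⇒  2A = 25, A = 12.5.
Then Σ (x_i + x_{i+1})·c_i = -165, so x̄ = -165 / (6·12.5) = -2.2.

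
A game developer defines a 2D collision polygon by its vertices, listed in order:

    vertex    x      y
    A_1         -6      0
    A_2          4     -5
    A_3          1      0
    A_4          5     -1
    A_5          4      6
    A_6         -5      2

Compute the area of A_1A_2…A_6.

Apply the shoelace formula: 2A = Σ (x_i·y_{i+1} − x_{i+1}·y_i), indices taken mod 6.
Σ = (30) + (5) + (-1) + (34) + (38) + (12) = 118
Area = |Σ|/2 = 59.

59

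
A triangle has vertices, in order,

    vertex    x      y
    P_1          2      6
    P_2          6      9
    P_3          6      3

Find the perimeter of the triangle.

16

|P_1P_2| = √((4)² + (3)²) = √25 = 5
|P_2P_3| = √((0)² + (-6)²) = √36 = 6
|P_3P_1| = √((-4)² + (3)²) = √25 = 5
Perimeter = 5 + 6 + 5 = 16.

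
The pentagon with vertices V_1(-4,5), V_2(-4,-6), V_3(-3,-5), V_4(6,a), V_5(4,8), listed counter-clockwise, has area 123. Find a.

-10

The doubled signed area Σ (x_i y_{i+1} − x_{i+1} y_i) is linear in a.
With a=0 it equals 176; the coefficient of a is -7 (from the two edges through V_4).
So -7·a + 176 = 2·123 = 246 ⇒ a = -10.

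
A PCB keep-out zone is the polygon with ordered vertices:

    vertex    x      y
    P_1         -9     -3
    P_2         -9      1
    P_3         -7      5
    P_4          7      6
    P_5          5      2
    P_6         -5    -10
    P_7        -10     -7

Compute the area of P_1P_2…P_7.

Apply the shoelace (surveyor's) formula: 2A = Σ (x_i·y_{i+1} − x_{i+1}·y_i), indices taken mod 7.
Cross-terms: -36, -38, -77, -16, -40, -65, -33  ⇒  Σ = -305
Area = |Σ|/2 = 152.5.

152.5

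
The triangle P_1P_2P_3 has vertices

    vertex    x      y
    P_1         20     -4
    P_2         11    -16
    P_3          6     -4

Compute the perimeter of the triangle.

|P_1P_2| = √((-9)² + (-12)²) = √225 = 15
|P_2P_3| = √((-5)² + (12)²) = √169 = 13
|P_3P_1| = √((14)² + (0)²) = √196 = 14
Perimeter = 15 + 13 + 14 = 42.

42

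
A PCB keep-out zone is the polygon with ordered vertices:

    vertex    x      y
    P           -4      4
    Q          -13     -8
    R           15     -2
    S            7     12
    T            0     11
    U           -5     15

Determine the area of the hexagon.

298

Apply Gauss's area formula: 2A = Σ (x_i·y_{i+1} − x_{i+1}·y_i), indices taken mod 6.
Σ = (84) + (146) + (194) + (77) + (55) + (40) = 596
Area = |Σ|/2 = 298.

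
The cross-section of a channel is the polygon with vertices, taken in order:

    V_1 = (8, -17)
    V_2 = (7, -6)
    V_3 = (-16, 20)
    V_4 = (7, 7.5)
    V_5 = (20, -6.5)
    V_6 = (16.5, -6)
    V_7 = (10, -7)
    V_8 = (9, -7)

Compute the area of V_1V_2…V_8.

256.375

Cross-terms: 71, 44, -260, -195.5, -12.75, -55.5, -7, -97  ⇒  Σ = -512.75
Area = |Σ|/2 = 256.375.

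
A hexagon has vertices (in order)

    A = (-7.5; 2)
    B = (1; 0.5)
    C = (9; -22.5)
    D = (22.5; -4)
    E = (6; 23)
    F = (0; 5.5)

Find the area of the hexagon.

Apply Gauss's area formula: 2A = Σ (x_i·y_{i+1} − x_{i+1}·y_i), indices taken mod 6.
Σ = (-5.75) + (-27) + (470.25) + (541.5) + (33) + (41.25) = 1053.25
Area = |Σ|/2 = 526.625.

526.625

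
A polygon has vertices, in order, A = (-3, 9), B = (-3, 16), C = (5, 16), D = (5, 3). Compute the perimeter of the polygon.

38

|AB| = √((0)² + (7)²) = √49 = 7
|BC| = √((8)² + (0)²) = √64 = 8
|CD| = √((0)² + (-13)²) = √169 = 13
|DA| = √((-8)² + (6)²) = √100 = 10
Perimeter = 7 + 8 + 13 + 10 = 38.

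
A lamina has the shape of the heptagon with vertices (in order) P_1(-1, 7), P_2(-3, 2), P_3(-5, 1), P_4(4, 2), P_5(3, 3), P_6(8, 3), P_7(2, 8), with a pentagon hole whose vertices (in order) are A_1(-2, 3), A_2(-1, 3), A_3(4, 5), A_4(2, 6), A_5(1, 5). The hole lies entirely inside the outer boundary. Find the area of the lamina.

Outer boundary:
Apply the shoelace (surveyor's) formula: 2A = Σ (x_i·y_{i+1} − x_{i+1}·y_i), indices taken mod 7.
Cross-terms: 19, 7, -14, 6, -15, 58, 22  ⇒  Σ = 83
Area = |Σ|/2 = 41.5.
Hole:
Apply the surveyor's formula: 2A = Σ (x_i·y_{i+1} − x_{i+1}·y_i), indices taken mod 5.
Σ = (-3) + (-17) + (14) + (4) + (13) = 11
Area = |Σ|/2 = 5.5.
Net area = 41.5 − 5.5 = 36.

36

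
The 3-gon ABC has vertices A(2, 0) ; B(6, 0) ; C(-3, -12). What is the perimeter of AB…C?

32

|AB| = √((4)² + (0)²) = √16 = 4
|BC| = √((-9)² + (-12)²) = √225 = 15
|CA| = √((5)² + (12)²) = √169 = 13
Perimeter = 4 + 15 + 13 = 32.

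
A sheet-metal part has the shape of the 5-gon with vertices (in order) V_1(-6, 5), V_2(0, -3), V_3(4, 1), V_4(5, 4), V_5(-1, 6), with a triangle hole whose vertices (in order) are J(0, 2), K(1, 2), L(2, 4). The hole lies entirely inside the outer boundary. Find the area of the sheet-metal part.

Outer boundary:
Apply the shoelace formula: 2A = Σ (x_i·y_{i+1} − x_{i+1}·y_i), indices taken mod 5.
V_1→V_2: (-6)(-3) − (0)(5) = 18
V_2→V_3: (0)(1) − (4)(-3) = 12
V_3→V_4: (4)(4) − (5)(1) = 11
V_4→V_5: (5)(6) − (-1)(4) = 34
V_5→V_1: (-1)(5) − (-6)(6) = 31
Σ = 106
Area = |Σ|/2 = 53.
Hole:
Cross-terms: -2, 0, 4  ⇒  Σ = 2
Area = |Σ|/2 = 1.
Net area = 53 − 1 = 52.

52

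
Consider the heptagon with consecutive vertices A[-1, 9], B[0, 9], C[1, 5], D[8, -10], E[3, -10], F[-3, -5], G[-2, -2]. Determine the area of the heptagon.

93.5

Apply the shoelace formula: 2A = Σ (x_i·y_{i+1} − x_{i+1}·y_i), indices taken mod 7.
Σ = (-9) + (-9) + (-50) + (-50) + (-45) + (-4) + (-20) = -187
Area = |Σ|/2 = 93.5.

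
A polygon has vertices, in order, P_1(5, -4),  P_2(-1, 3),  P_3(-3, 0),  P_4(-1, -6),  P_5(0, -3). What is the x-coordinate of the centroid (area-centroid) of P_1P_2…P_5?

Apply the surveyor's formula. First the cross-terms c_i = x_i·y_{i+1} − x_{i+1}·y_i:
  11, 9, 18, 3, 15  ⇒  2A = 56, A = 28.
Then Σ (x_i + x_{i+1})·c_i = 8, so x̄ = 8 / (6·28) = 1/21.

1/21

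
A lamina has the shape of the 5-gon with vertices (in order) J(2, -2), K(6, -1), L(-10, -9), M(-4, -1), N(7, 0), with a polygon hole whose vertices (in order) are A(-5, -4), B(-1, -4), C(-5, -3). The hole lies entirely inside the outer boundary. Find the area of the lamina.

Outer boundary:
Σ = (10) + (-64) + (-26) + (7) + (-14) = -87
Area = |Σ|/2 = 43.5.
Hole:
Apply the surveyor's formula: 2A = Σ (x_i·y_{i+1} − x_{i+1}·y_i), indices taken mod 3.
A→B: (-5)(-4) − (-1)(-4) = 16
B→C: (-1)(-3) − (-5)(-4) = -17
C→A: (-5)(-4) − (-5)(-3) = 5
Σ = 4
Area = |Σ|/2 = 2.
Net area = 43.5 − 2 = 41.5.

41.5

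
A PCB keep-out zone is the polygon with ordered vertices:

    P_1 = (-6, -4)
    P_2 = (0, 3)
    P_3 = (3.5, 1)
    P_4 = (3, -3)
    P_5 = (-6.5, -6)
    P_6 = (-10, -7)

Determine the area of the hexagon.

Apply the shoelace formula: 2A = Σ (x_i·y_{i+1} − x_{i+1}·y_i), indices taken mod 6.
Cross-terms: -18, -10.5, -13.5, -37.5, -14.5, -2  ⇒  Σ = -96
Area = |Σ|/2 = 48.

48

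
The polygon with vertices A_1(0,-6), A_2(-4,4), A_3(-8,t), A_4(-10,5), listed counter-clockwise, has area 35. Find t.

7

The doubled signed area Σ (x_i y_{i+1} − x_{i+1} y_i) is linear in t.
With t=0 it equals 28; the coefficient of t is 6 (from the two edges through A_3).
So 6·t + 28 = 2·35 = 70 ⇒ t = 7.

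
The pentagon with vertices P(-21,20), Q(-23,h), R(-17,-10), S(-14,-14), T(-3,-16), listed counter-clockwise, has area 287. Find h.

Write out the shoelace sum; only the two edges meeting at Q involve h:
2·Area = [((-21)·h − (-23)·20) + ((-23)·(-10) − (-17)·h)] + -116
       = -4·h + 574 = 574
⇒ h = 0.

0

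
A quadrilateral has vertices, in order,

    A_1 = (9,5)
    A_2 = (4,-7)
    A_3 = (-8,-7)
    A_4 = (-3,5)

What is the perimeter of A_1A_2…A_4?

|A_1A_2| = √((-5)² + (-12)²) = √169 = 13
|A_2A_3| = √((-12)² + (0)²) = √144 = 12
|A_3A_4| = √((5)² + (12)²) = √169 = 13
|A_4A_1| = √((12)² + (0)²) = √144 = 12
Perimeter = 13 + 12 + 13 + 12 = 50.

50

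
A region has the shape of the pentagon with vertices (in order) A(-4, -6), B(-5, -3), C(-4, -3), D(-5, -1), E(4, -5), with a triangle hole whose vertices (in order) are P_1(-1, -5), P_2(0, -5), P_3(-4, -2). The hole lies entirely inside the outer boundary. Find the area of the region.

Outer boundary:
Apply the shoelace (surveyor's) formula: 2A = Σ (x_i·y_{i+1} − x_{i+1}·y_i), indices taken mod 5.
Σ = (-18) + (3) + (-11) + (29) + (-44) = -41
Area = |Σ|/2 = 20.5.
Hole:
Apply the surveyor's formula: 2A = Σ (x_i·y_{i+1} − x_{i+1}·y_i), indices taken mod 3.
Cross-terms: 5, -20, 18  ⇒  Σ = 3
Area = |Σ|/2 = 1.5.
Net area = 20.5 − 1.5 = 19.

19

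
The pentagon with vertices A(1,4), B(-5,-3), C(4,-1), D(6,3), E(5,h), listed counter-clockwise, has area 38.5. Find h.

4

The doubled signed area Σ (x_i y_{i+1} − x_{i+1} y_i) is linear in h.
With h=0 it equals 57; the coefficient of h is 5 (from the two edges through E).
So 5·h + 57 = 2·38.5 = 77 ⇒ h = 4.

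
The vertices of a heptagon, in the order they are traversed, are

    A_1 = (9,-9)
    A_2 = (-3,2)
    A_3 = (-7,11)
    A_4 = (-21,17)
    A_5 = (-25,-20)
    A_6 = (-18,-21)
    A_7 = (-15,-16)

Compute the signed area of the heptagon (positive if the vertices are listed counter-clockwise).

Apply the shoelace formula: 2A = Σ (x_i·y_{i+1} − x_{i+1}·y_i), indices taken mod 7.
Cross-terms: -9, -19, 112, 845, 165, -27, 279  ⇒  Σ = 1346
Signed area = Σ/2 = 673 (positive ⇒ counter-clockwise traversal).

673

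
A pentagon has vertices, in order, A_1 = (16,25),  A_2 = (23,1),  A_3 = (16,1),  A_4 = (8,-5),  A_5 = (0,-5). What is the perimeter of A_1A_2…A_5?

|A_1A_2| = √((7)² + (-24)²) = √625 = 25
|A_2A_3| = √((-7)² + (0)²) = √49 = 7
|A_3A_4| = √((-8)² + (-6)²) = √100 = 10
|A_4A_5| = √((-8)² + (0)²) = √64 = 8
|A_5A_1| = √((16)² + (30)²) = √1156 = 34
Perimeter = 25 + 7 + 10 + 8 + 34 = 84.

84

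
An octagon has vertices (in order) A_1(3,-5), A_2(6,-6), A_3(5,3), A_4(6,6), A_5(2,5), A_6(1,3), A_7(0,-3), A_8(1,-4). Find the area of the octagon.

49

Apply the shoelace formula: 2A = Σ (x_i·y_{i+1} − x_{i+1}·y_i), indices taken mod 8.
Σ = (12) + (48) + (12) + (18) + (1) + (-3) + (3) + (7) = 98
Area = |Σ|/2 = 49.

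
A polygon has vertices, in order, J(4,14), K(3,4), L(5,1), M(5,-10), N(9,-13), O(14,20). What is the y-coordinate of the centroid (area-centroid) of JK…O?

Apply Gauss's area formula. First the cross-terms c_i = x_i·y_{i+1} − x_{i+1}·y_i:
  -26, -17, -55, 25, 362, 116  ⇒  2A = 405, A = 202.5.
Then Σ (y_i + y_{i+1})·c_i = 5845, so ȳ = 5845 / (6·202.5) = 1169/243.

1169/243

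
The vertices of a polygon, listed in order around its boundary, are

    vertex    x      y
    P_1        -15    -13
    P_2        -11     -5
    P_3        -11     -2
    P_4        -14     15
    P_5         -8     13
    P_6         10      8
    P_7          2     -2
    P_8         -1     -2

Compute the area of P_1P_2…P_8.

Apply the shoelace formula: 2A = Σ (x_i·y_{i+1} − x_{i+1}·y_i), indices taken mod 8.
Cross-terms: -68, -33, -193, -62, -194, -36, -6, -17  ⇒  Σ = -609
Area = |Σ|/2 = 304.5.

304.5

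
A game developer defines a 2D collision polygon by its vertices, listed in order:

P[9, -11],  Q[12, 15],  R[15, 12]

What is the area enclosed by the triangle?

Apply the shoelace formula: 2A = Σ (x_i·y_{i+1} − x_{i+1}·y_i), indices taken mod 3.
Σ = (267) + (-81) + (-273) = -87
Area = |Σ|/2 = 43.5.

43.5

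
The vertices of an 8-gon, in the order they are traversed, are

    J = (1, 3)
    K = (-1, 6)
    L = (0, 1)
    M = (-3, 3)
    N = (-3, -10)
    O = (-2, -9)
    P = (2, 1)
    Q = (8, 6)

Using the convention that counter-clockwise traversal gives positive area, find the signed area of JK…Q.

47.5

Cross-terms: 9, -1, 3, 39, 7, 16, 4, 18  ⇒  Σ = 95
Signed area = Σ/2 = 47.5 (positive ⇒ counter-clockwise traversal).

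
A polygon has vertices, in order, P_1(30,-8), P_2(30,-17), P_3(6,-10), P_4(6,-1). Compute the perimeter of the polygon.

68

|P_1P_2| = √((0)² + (-9)²) = √81 = 9
|P_2P_3| = √((-24)² + (7)²) = √625 = 25
|P_3P_4| = √((0)² + (9)²) = √81 = 9
|P_4P_1| = √((24)² + (-7)²) = √625 = 25
Perimeter = 9 + 25 + 9 + 25 = 68.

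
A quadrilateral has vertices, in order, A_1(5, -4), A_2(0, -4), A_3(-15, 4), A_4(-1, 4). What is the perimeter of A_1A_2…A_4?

46

|A_1A_2| = √((-5)² + (0)²) = √25 = 5
|A_2A_3| = √((-15)² + (8)²) = √289 = 17
|A_3A_4| = √((14)² + (0)²) = √196 = 14
|A_4A_1| = √((6)² + (-8)²) = √100 = 10
Perimeter = 5 + 17 + 14 + 10 = 46.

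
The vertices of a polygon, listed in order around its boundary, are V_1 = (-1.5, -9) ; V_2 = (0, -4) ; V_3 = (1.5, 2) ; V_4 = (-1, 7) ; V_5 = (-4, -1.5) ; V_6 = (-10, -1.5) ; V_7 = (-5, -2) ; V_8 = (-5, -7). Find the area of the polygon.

Apply the shoelace formula: 2A = Σ (x_i·y_{i+1} − x_{i+1}·y_i), indices taken mod 8.
Σ = (6) + (6) + (12.5) + (29.5) + (-9) + (12.5) + (25) + (34.5) = 117
Area = |Σ|/2 = 58.5.

58.5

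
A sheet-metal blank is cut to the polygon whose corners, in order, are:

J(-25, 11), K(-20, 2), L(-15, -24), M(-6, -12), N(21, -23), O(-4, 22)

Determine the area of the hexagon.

Apply the shoelace formula: 2A = Σ (x_i·y_{i+1} − x_{i+1}·y_i), indices taken mod 6.
Cross-terms: 170, 510, 36, 390, 370, 506  ⇒  Σ = 1982
Area = |Σ|/2 = 991.

991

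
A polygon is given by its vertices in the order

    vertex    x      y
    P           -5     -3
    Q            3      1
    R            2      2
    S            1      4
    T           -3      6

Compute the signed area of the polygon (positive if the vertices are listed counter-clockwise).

35.5

Apply the shoelace (surveyor's) formula: 2A = Σ (x_i·y_{i+1} − x_{i+1}·y_i), indices taken mod 5.
Σ = (4) + (4) + (6) + (18) + (39) = 71
Signed area = Σ/2 = 35.5 (positive ⇒ counter-clockwise traversal).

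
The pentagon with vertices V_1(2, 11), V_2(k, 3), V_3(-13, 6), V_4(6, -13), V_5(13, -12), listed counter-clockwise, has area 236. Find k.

Write out the shoelace sum; only the two edges meeting at V_2 involve k:
2·Area = [(2·3 − k·11) + (k·6 − (-13)·3)] + 397
       = -5·k + 442 = 472
⇒ k = -6.

-6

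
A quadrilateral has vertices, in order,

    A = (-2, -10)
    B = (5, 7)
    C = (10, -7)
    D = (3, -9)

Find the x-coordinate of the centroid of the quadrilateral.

134/31

Apply the surveyor's formula. First the cross-terms c_i = x_i·y_{i+1} − x_{i+1}·y_i:
  36, -105, -69, -48  ⇒  2A = -186, A = -93.
Then Σ (x_i + x_{i+1})·c_i = -2412, so x̄ = -2412 / (6·(-93)) = 134/31.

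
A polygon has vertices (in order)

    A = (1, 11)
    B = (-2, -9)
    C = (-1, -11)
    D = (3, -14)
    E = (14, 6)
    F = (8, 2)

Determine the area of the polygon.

A→B: (1)(-9) − (-2)(11) = 13
B→C: (-2)(-11) − (-1)(-9) = 13
C→D: (-1)(-14) − (3)(-11) = 47
D→E: (3)(6) − (14)(-14) = 214
E→F: (14)(2) − (8)(6) = -20
F→A: (8)(11) − (1)(2) = 86
Σ = 353
Area = |Σ|/2 = 176.5.

176.5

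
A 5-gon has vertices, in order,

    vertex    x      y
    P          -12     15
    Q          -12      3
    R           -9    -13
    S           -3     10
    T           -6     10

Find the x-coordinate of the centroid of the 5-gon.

-729/86

Apply Gauss's area formula. First the cross-terms c_i = x_i·y_{i+1} − x_{i+1}·y_i:
  144, 183, -129, 30, 30  ⇒  2A = 258, A = 129.
Then Σ (x_i + x_{i+1})·c_i = -6561, so x̄ = -6561 / (6·129) = -729/86.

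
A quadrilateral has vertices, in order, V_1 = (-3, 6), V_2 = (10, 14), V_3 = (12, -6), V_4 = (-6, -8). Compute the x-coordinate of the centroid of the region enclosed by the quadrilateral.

Apply the shoelace formula. First the cross-terms c_i = x_i·y_{i+1} − x_{i+1}·y_i:
  -102, -228, -132, -60  ⇒  2A = -522, A = -261.
Then Σ (x_i + x_{i+1})·c_i = -5982, so x̄ = -5982 / (6·(-261)) = 997/261.

997/261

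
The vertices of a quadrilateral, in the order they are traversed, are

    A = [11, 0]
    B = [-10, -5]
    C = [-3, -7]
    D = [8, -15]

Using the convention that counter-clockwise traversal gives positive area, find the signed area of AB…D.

133

Apply the shoelace (surveyor's) formula: 2A = Σ (x_i·y_{i+1} − x_{i+1}·y_i), indices taken mod 4.
Σ = (-55) + (55) + (101) + (165) = 266
Signed area = Σ/2 = 133 (positive ⇒ counter-clockwise traversal).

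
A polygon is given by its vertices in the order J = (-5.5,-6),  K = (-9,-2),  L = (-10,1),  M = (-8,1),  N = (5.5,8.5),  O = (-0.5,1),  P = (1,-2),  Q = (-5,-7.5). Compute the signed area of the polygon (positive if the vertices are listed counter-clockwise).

-83.25

Apply the surveyor's formula: 2A = Σ (x_i·y_{i+1} − x_{i+1}·y_i), indices taken mod 8.
Σ = (-43) + (-29) + (-2) + (-73.5) + (9.75) + (0) + (-17.5) + (-11.25) = -166.5
Signed area = Σ/2 = -83.25 (negative ⇒ clockwise traversal).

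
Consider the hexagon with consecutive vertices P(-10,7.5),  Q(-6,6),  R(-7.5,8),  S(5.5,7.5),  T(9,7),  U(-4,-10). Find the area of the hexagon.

169.625

Apply the shoelace (surveyor's) formula: 2A = Σ (x_i·y_{i+1} − x_{i+1}·y_i), indices taken mod 6.
Cross-terms: -15, -3, -100.25, -29, -62, -130  ⇒  Σ = -339.25
Area = |Σ|/2 = 169.625.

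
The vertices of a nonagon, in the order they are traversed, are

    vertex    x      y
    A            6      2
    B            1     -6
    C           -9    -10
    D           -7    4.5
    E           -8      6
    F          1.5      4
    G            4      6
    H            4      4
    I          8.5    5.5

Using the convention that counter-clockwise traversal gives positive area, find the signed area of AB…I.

Apply the surveyor's formula: 2A = Σ (x_i·y_{i+1} − x_{i+1}·y_i), indices taken mod 9.
Σ = (-38) + (-64) + (-110.5) + (-6) + (-41) + (-7) + (-8) + (-12) + (-16) = -302.5
Signed area = Σ/2 = -151.25 (negative ⇒ clockwise traversal).

-151.25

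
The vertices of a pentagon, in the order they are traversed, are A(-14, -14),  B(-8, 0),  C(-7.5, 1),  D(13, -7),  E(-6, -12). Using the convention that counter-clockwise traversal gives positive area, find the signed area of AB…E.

-181.25

A→B: (-14)(0) − (-8)(-14) = -112
B→C: (-8)(1) − (-7.5)(0) = -8
C→D: (-7.5)(-7) − (13)(1) = 39.5
D→E: (13)(-12) − (-6)(-7) = -198
E→A: (-6)(-14) − (-14)(-12) = -84
Σ = -362.5
Signed area = Σ/2 = -181.25 (negative ⇒ clockwise traversal).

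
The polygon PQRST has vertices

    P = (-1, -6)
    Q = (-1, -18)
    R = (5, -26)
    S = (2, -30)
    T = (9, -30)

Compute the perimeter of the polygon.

60

|PQ| = √((0)² + (-12)²) = √144 = 12
|QR| = √((6)² + (-8)²) = √100 = 10
|RS| = √((-3)² + (-4)²) = √25 = 5
|ST| = √((7)² + (0)²) = √49 = 7
|TP| = √((-10)² + (24)²) = √676 = 26
Perimeter = 12 + 10 + 5 + 7 + 26 = 60.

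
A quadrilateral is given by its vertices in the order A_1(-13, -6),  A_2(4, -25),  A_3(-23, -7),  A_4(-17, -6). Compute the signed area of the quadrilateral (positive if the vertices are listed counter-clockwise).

Apply Gauss's area formula: 2A = Σ (x_i·y_{i+1} − x_{i+1}·y_i), indices taken mod 4.
Σ = (349) + (-603) + (19) + (24) = -211
Signed area = Σ/2 = -105.5 (negative ⇒ clockwise traversal).

-105.5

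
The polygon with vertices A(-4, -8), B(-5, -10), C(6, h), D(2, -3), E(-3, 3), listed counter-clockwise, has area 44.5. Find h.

The doubled signed area Σ (x_i y_{i+1} − x_{i+1} y_i) is linear in h.
With h=0 it equals 75; the coefficient of h is -7 (from the two edges through C).
So -7·h + 75 = 2·44.5 = 89 ⇒ h = -2.

-2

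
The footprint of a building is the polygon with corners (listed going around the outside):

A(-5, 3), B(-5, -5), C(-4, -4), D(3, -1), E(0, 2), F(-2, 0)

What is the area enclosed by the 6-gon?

Σ = (40) + (0) + (16) + (6) + (4) + (-6) = 60
Area = |Σ|/2 = 30.

30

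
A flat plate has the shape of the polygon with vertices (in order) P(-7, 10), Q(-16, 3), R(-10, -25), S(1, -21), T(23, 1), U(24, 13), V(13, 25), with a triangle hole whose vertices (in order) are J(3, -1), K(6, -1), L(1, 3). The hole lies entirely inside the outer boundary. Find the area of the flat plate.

1143.5

Outer boundary:
Apply the surveyor's formula: 2A = Σ (x_i·y_{i+1} − x_{i+1}·y_i), indices taken mod 7.
Cross-terms: 139, 430, 235, 484, 275, 431, 305  ⇒  Σ = 2299
Area = |Σ|/2 = 1149.5.
Hole:
Apply the shoelace (surveyor's) formula: 2A = Σ (x_i·y_{i+1} − x_{i+1}·y_i), indices taken mod 3.
Σ = (3) + (19) + (-10) = 12
Area = |Σ|/2 = 6.
Net area = 1149.5 − 6 = 1143.5.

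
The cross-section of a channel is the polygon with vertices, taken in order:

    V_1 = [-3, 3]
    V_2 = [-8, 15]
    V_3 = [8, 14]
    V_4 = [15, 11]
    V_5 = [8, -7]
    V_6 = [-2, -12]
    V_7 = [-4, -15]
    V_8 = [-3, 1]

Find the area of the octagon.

375.5

Apply the surveyor's formula: 2A = Σ (x_i·y_{i+1} − x_{i+1}·y_i), indices taken mod 8.
Cross-terms: -21, -232, -122, -193, -110, -18, -49, -6  ⇒  Σ = -751
Area = |Σ|/2 = 375.5.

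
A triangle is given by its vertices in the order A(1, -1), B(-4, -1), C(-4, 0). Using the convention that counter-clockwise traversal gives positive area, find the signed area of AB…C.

-2.5

Apply Gauss's area formula: 2A = Σ (x_i·y_{i+1} − x_{i+1}·y_i), indices taken mod 3.
Σ = (-5) + (-4) + (4) = -5
Signed area = Σ/2 = -2.5 (negative ⇒ clockwise traversal).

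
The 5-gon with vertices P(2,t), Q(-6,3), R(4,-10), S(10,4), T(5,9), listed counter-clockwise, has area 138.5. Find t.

5

Write out the shoelace sum; only the two edges meeting at P involve t:
2·Area = [(5·t − 2·9) + (2·3 − (-6)·t)] + 234
       = 11·t + 222 = 277
⇒ t = 5.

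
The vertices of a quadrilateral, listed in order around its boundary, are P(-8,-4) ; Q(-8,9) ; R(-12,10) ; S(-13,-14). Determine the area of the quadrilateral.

81

Apply the shoelace formula: 2A = Σ (x_i·y_{i+1} − x_{i+1}·y_i), indices taken mod 4.
Σ = (-104) + (28) + (298) + (-60) = 162
Area = |Σ|/2 = 81.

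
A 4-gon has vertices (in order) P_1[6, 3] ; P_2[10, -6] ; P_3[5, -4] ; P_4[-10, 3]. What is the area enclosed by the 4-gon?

74.5

Apply the shoelace (surveyor's) formula: 2A = Σ (x_i·y_{i+1} − x_{i+1}·y_i), indices taken mod 4.
Σ = (-66) + (-10) + (-25) + (-48) = -149
Area = |Σ|/2 = 74.5.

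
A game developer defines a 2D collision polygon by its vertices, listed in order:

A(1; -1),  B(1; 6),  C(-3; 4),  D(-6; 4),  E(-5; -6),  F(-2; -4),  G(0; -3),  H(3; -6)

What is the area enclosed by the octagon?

61.5

Apply the surveyor's formula: 2A = Σ (x_i·y_{i+1} − x_{i+1}·y_i), indices taken mod 8.
Σ = (7) + (22) + (12) + (56) + (8) + (6) + (9) + (3) = 123
Area = |Σ|/2 = 61.5.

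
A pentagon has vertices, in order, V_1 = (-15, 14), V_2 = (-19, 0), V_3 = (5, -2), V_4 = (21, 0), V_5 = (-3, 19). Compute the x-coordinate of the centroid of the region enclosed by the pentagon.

Apply the surveyor's formula. First the cross-terms c_i = x_i·y_{i+1} − x_{i+1}·y_i:
  266, 38, 42, 399, 243  ⇒  2A = 988, A = 494.
Then Σ (x_i + x_{i+1})·c_i = -5676, so x̄ = -5676 / (6·494) = -473/247.

-473/247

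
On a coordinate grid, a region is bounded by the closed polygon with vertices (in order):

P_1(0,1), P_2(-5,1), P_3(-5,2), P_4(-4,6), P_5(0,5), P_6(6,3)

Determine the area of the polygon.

33

Apply the shoelace (surveyor's) formula: 2A = Σ (x_i·y_{i+1} − x_{i+1}·y_i), indices taken mod 6.
Cross-terms: 5, -5, -22, -20, -30, 6  ⇒  Σ = -66
Area = |Σ|/2 = 33.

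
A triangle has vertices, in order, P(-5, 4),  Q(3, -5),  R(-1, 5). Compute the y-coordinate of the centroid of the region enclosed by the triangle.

4/3

Apply the surveyor's formula. First the cross-terms c_i = x_i·y_{i+1} − x_{i+1}·y_i:
  13, 10, 21  ⇒  2A = 44, A = 22.
Then Σ (y_i + y_{i+1})·c_i = 176, so ȳ = 176 / (6·22) = 4/3.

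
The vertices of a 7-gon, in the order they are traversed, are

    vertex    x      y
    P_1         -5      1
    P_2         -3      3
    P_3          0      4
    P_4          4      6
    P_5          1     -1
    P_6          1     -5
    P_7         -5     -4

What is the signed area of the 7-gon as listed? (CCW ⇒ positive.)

-54

Apply Gauss's area formula: 2A = Σ (x_i·y_{i+1} − x_{i+1}·y_i), indices taken mod 7.
Σ = (-12) + (-12) + (-16) + (-10) + (-4) + (-29) + (-25) = -108
Signed area = Σ/2 = -54 (negative ⇒ clockwise traversal).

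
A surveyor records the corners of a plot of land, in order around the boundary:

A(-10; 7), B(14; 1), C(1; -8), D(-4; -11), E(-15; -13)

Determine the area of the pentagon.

Apply the shoelace formula: 2A = Σ (x_i·y_{i+1} − x_{i+1}·y_i), indices taken mod 5.
A→B: (-10)(1) − (14)(7) = -108
B→C: (14)(-8) − (1)(1) = -113
C→D: (1)(-11) − (-4)(-8) = -43
D→E: (-4)(-13) − (-15)(-11) = -113
E→A: (-15)(7) − (-10)(-13) = -235
Σ = -612
Area = |Σ|/2 = 306.

306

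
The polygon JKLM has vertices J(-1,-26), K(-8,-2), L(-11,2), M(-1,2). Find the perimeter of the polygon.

|JK| = √((-7)² + (24)²) = √625 = 25
|KL| = √((-3)² + (4)²) = √25 = 5
|LM| = √((10)² + (0)²) = √100 = 10
|MJ| = √((0)² + (-28)²) = √784 = 28
Perimeter = 25 + 5 + 10 + 28 = 68.

68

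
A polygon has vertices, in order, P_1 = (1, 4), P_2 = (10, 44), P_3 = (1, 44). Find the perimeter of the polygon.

|P_1P_2| = √((9)² + (40)²) = √1681 = 41
|P_2P_3| = √((-9)² + (0)²) = √81 = 9
|P_3P_1| = √((0)² + (-40)²) = √1600 = 40
Perimeter = 41 + 9 + 40 = 90.

90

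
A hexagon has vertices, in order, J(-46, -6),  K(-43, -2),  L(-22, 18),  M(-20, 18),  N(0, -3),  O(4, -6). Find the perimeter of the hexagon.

|JK| = √((3)² + (4)²) = √25 = 5
|KL| = √((21)² + (20)²) = √841 = 29
|LM| = √((2)² + (0)²) = √4 = 2
|MN| = √((20)² + (-21)²) = √841 = 29
|NO| = √((4)² + (-3)²) = √25 = 5
|OJ| = √((-50)² + (0)²) = √2500 = 50
Perimeter = 5 + 29 + 2 + 29 + 5 + 50 = 120.

120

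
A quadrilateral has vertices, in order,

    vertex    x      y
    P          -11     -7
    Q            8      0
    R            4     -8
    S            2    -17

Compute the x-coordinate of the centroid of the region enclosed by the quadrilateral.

Apply the shoelace formula. First the cross-terms c_i = x_i·y_{i+1} − x_{i+1}·y_i:
  56, -64, -52, -201  ⇒  2A = -261, A = -130.5.
Then Σ (x_i + x_{i+1})·c_i = 561, so x̄ = 561 / (6·(-130.5)) = -187/261.

-187/261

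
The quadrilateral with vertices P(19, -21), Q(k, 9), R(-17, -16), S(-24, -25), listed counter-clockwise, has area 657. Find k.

The doubled signed area Σ (x_i y_{i+1} − x_{i+1} y_i) is linear in k.
With k=0 it equals 1344; the coefficient of k is 5 (from the two edges through Q).
So 5·k + 1344 = 2·657 = 1314 ⇒ k = -6.

-6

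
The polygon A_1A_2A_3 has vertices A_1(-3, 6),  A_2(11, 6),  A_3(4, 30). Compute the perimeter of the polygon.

64

|A_1A_2| = √((14)² + (0)²) = √196 = 14
|A_2A_3| = √((-7)² + (24)²) = √625 = 25
|A_3A_1| = √((-7)² + (-24)²) = √625 = 25
Perimeter = 14 + 25 + 25 = 64.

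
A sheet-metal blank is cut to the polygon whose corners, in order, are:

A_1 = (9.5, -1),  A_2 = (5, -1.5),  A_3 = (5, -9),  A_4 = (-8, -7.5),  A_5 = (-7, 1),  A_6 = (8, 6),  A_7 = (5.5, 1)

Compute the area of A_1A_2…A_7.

153.375

Apply the surveyor's formula: 2A = Σ (x_i·y_{i+1} − x_{i+1}·y_i), indices taken mod 7.
Σ = (-9.25) + (-37.5) + (-109.5) + (-60.5) + (-50) + (-25) + (-15) = -306.75
Area = |Σ|/2 = 153.375.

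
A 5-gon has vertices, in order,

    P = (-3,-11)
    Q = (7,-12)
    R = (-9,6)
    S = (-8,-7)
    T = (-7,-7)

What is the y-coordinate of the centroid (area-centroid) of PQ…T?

-1140/221

Apply the shoelace (surveyor's) formula. First the cross-terms c_i = x_i·y_{i+1} − x_{i+1}·y_i:
  113, -66, 111, 7, 56  ⇒  2A = 221, A = 110.5.
Then Σ (y_i + y_{i+1})·c_i = -3420, so ȳ = -3420 / (6·110.5) = -1140/221.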